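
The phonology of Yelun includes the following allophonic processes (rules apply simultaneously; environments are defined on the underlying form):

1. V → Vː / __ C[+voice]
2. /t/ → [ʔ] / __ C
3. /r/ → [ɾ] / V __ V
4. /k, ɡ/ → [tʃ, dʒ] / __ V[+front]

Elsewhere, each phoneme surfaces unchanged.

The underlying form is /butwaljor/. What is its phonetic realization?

[buʔwaːljoːr]

/b/ — not in any rule's target class → [b].
/u/ (between /b/ and /t/): rule 1 targets it, but not before a voiced consonant → unchanged [u].
/t/ meets the environment for rule 2 (immediately before a consonant) → [ʔ].
/w/ stays [w].
/a/ meets the environment for rule 1 (before a voiced consonant) → [aː].
/l/ (between /a/ and /j/): no rule targets it → [l].
/j/ stays [j].
/o/ (between /j/ and /r/): before a voiced consonant, so rule 1 applies → [oː].
/r/ (word-final) fails the environment for rule 3, so it stays [r].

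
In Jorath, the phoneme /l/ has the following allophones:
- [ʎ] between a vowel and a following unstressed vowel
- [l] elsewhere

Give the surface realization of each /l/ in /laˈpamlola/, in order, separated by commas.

[l], [l], [ʎ]

Occurrence 1 (position 1): no conditioning environment matches → elsewhere allophone [l].
Occurrence 2 (position 6): no conditioning environment matches → elsewhere allophone [l].
Occurrence 3 (position 8): between a vowel and a following unstressed vowel → [ʎ].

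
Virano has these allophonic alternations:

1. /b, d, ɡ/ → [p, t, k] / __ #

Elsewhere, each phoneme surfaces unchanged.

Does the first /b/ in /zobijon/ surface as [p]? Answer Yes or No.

/b/ (between /o/ and /i/) fails the environment for rule 1, so it stays [b].
The actual realization is [b], not [p].

No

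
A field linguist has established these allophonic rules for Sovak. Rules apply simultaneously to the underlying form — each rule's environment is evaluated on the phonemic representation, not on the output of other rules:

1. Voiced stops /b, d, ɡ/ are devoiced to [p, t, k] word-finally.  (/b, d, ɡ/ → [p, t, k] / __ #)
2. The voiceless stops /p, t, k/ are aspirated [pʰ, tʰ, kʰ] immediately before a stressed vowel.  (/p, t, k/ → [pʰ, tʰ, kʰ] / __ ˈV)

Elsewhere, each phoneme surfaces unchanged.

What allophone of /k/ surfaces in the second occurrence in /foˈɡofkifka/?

[k]

/k/ (between /f/ and /a/) is in the target of rule 2 but the environment (immediately before a stressed vowel) is not met → [k].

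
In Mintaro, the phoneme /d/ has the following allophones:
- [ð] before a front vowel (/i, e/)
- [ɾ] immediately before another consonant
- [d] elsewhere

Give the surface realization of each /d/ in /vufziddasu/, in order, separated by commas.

Occurrence 1 (position 6): immediately before another consonant → [ɾ].
Occurrence 2 (position 7): no conditioning environment matches → elsewhere allophone [d].

[ɾ], [d]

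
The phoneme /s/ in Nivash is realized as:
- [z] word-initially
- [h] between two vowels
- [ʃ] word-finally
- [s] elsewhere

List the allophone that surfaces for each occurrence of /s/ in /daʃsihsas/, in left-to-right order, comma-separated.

[s], [s], [ʃ]

Occurrence 1 (position 4): no conditioning environment matches → elsewhere allophone [s].
Occurrence 2 (position 7): no conditioning environment matches → elsewhere allophone [s].
Occurrence 3 (position 9): word-finally → [ʃ].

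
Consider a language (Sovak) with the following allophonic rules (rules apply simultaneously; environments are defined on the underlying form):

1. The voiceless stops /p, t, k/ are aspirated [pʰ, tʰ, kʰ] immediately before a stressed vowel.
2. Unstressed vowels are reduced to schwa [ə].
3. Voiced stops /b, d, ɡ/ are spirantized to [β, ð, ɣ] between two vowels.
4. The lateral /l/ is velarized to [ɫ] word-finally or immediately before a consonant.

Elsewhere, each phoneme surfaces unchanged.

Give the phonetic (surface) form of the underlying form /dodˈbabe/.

/d/ (word-initial) is in the target of rule 3 but the environment (between two vowels) is not met → [d].
/o/ meets the environment for rule 2 (in an unstressed syllable) → [ə].
/d/ (between /o/ and /b/) fails the environment for rule 3, so it stays [d].
/b/ — between /d/ and /a/; rule 3 does not apply here → [b].
/a/ (between /b/ and /b/): rule 2 targets it, but not in an unstressed syllable → unchanged [a].
/b/ meets the environment for rule 3 (between two vowels) → [β].
/e/ — word-final, in an unstressed syllable — surfaces as [ə] (rule 2).

[dədˈbaβə]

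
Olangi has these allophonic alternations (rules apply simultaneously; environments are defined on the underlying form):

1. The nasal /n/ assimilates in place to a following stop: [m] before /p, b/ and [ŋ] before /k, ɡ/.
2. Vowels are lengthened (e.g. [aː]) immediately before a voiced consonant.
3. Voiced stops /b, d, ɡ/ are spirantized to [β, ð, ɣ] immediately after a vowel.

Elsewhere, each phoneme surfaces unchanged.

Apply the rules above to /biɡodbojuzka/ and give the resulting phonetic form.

[biːɣoːðboːjuːzka]

/b/ (word-initial): rule 3 targets it, but not immediately after a vowel → unchanged [b].
/i/ — between /b/ and /ɡ/, before a voiced consonant — surfaces as [iː] (rule 2).
Rule 3 applies to /ɡ/ (between /i/ and /o/: immediately after a vowel) → [ɣ].
Rule 2 applies to /o/ (between /ɡ/ and /d/: before a voiced consonant) → [oː].
/d/ (between /o/ and /b/): immediately after a vowel, so rule 3 applies → [ð].
/b/ (between /d/ and /o/) is in the target of rule 3 but the environment (immediately after a vowel) is not met → [b].
Rule 2 applies to /o/ (between /b/ and /j/: before a voiced consonant) → [oː].
/j/ (between /o/ and /u/): no rule targets it → [j].
/u/ meets the environment for rule 2 (before a voiced consonant) → [uː].
/z/ (between /u/ and /k/): no rule targets it → [z].
/k/ (between /z/ and /a/) is unaffected → [k].
/a/ — word-final; rule 2 does not apply here → [a].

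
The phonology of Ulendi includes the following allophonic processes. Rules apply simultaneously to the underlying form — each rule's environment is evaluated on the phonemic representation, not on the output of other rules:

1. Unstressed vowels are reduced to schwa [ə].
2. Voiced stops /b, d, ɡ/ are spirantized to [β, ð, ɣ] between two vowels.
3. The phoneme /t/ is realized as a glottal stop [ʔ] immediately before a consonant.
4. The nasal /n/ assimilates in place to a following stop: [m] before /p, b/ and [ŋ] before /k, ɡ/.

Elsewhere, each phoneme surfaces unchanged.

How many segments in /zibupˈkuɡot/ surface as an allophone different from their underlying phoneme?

5

Segments that undergo a rule: /i/ → [ə] (rule 1); /b/ → [β] (rule 2); /u/ → [ə] (rule 1); /ɡ/ → [ɣ] (rule 2); /o/ → [ə] (rule 1).
All other segments surface unchanged.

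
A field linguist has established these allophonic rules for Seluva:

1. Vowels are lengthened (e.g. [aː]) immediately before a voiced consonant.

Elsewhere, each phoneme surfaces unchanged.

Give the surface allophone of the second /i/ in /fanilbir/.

/i/ (between /b/ and /r/) occurs before a voiced consonant → [iː] by rule 1.

[iː]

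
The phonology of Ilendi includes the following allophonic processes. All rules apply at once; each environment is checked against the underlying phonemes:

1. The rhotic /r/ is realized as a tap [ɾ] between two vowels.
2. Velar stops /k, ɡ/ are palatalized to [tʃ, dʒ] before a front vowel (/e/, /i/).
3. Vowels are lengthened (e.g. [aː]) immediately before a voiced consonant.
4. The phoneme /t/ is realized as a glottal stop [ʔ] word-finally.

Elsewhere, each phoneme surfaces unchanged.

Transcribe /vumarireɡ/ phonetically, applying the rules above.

/v/ (word-initial): no rule targets it → [v].
/u/ meets the environment for rule 3 (before a voiced consonant) → [uː].
/m/ — not in any rule's target class → [m].
/a/ (between /m/ and /r/) occurs before a voiced consonant → [aː] by rule 3.
/r/ — between /a/ and /i/, between two vowels — surfaces as [ɾ] (rule 1).
/i/ — between /r/ and /r/, before a voiced consonant — surfaces as [iː] (rule 3).
/r/ — between /i/ and /e/, between two vowels — surfaces as [ɾ] (rule 1).
/e/ meets the environment for rule 3 (before a voiced consonant) → [eː].
/ɡ/ (word-final) is in the target of rule 2 but the environment (before a front vowel) is not met → [ɡ].

[vuːmaːɾiːɾeːɡ]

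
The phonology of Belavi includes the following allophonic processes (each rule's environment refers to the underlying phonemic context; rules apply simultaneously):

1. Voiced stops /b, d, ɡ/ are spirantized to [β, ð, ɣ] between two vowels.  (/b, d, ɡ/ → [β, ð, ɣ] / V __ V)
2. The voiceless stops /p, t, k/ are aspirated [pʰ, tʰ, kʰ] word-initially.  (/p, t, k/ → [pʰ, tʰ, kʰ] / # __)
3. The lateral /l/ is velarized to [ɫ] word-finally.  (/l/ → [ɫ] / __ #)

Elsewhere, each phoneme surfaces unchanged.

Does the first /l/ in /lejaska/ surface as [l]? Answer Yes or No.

Yes

/l/ — word-initial; rule 3 does not apply here → [l].
The actual realization is [l], which matches [l].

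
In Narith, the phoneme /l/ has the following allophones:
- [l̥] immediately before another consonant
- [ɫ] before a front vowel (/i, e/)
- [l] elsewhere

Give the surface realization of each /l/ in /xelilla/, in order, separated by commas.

[ɫ], [l̥], [l]

Occurrence 1 (position 3): before a front vowel (/i, e/) → [ɫ].
Occurrence 2 (position 5): immediately before another consonant → [l̥].
Occurrence 3 (position 6): no conditioning environment matches → elsewhere allophone [l].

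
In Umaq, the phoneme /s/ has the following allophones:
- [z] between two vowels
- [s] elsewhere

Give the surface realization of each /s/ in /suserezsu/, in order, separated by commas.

Occurrence 1 (position 1): no conditioning environment matches → elsewhere allophone [s].
Occurrence 2 (position 3): between two vowels → [z].
Occurrence 3 (position 8): no conditioning environment matches → elsewhere allophone [s].

[s], [z], [s]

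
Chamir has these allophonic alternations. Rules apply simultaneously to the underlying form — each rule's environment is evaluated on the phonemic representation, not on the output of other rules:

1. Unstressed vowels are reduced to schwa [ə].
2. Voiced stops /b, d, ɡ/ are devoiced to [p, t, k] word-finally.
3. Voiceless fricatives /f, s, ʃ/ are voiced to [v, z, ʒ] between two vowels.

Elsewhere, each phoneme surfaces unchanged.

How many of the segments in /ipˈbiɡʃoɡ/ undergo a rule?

Segments that undergo a rule: /i/ → [ə] (rule 1); /o/ → [ə] (rule 1); /ɡ/ → [k] (rule 2).
All other segments surface unchanged.

3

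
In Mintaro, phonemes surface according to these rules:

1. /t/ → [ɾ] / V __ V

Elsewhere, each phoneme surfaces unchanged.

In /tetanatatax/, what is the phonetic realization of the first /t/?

/t/ (word-initial) fails the environment for rule 1, so it stays [t].

[t]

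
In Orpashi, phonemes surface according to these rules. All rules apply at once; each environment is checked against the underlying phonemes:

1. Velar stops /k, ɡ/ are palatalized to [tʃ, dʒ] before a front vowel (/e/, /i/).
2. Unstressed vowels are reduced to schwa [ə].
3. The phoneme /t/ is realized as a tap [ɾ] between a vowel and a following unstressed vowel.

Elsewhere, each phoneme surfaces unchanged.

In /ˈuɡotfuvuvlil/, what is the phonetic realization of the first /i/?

/i/ meets the environment for rule 2 (in an unstressed syllable) → [ə].

[ə]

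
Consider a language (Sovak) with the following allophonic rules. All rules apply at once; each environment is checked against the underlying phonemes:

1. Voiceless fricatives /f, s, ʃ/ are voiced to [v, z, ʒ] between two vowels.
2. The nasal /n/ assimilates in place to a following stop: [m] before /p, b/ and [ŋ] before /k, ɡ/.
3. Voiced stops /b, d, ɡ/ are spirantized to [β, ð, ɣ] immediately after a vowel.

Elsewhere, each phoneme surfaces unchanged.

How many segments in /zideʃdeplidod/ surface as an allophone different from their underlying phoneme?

Segments that undergo a rule: /d/ → [ð] (rule 3); /d/ → [ð] (rule 3); /d/ → [ð] (rule 3).
All other segments surface unchanged.

3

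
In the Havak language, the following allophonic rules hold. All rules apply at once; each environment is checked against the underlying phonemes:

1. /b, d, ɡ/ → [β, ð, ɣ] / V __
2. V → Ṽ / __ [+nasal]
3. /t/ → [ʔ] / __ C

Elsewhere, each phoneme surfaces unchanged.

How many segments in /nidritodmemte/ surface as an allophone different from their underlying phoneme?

3

Segments that undergo a rule: /d/ → [ð] (rule 1); /d/ → [ð] (rule 1); /e/ → [ẽ] (rule 2).
All other segments surface unchanged.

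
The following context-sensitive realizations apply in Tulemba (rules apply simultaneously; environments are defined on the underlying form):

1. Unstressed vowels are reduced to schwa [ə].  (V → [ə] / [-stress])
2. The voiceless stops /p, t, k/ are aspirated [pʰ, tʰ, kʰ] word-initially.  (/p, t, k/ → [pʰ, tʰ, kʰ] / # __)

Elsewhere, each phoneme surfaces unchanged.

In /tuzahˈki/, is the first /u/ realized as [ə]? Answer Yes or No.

/u/ meets the environment for rule 1 (in an unstressed syllable) → [ə].
The actual realization is [ə], which matches [ə].

Yes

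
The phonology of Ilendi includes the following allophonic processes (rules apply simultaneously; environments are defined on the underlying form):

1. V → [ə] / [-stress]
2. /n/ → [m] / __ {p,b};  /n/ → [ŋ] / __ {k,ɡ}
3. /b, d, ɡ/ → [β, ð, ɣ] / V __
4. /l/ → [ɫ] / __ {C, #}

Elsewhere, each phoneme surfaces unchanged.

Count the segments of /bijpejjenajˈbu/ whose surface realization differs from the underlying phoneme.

Segments that undergo a rule: /i/ → [ə] (rule 1); /e/ → [ə] (rule 1); /e/ → [ə] (rule 1); /a/ → [ə] (rule 1).
All other segments surface unchanged.

4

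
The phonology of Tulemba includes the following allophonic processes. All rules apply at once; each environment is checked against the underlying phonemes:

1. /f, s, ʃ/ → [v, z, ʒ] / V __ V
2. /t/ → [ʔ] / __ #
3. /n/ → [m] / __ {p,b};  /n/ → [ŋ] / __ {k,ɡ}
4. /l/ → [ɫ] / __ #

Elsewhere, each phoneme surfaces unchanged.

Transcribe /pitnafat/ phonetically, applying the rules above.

/p/ stays [p].
/i/ (between /p/ and /t/) is unaffected → [i].
/t/ (between /i/ and /n/): rule 2 targets it, but not word-finally → unchanged [t].
/n/ (between /t/ and /a/) fails the environment for rule 3, so it stays [n].
/a/ — not in any rule's target class → [a].
/f/ — between /a/ and /a/, between two vowels — surfaces as [v] (rule 1).
/a/ — not in any rule's target class → [a].
/t/ — word-final, word-finally — surfaces as [ʔ] (rule 2).

[pitnavaʔ]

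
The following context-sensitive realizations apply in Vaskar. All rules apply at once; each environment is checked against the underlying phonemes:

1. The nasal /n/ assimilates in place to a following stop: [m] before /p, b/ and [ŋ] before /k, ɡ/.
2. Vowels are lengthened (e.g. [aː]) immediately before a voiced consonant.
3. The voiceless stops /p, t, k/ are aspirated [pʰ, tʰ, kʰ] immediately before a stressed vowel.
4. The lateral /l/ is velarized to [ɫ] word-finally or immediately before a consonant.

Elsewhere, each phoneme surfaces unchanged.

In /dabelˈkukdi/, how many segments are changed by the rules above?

Segments that undergo a rule: /a/ → [aː] (rule 2); /e/ → [eː] (rule 2); /l/ → [ɫ] (rule 4); /k/ → [kʰ] (rule 3).
All other segments surface unchanged.

4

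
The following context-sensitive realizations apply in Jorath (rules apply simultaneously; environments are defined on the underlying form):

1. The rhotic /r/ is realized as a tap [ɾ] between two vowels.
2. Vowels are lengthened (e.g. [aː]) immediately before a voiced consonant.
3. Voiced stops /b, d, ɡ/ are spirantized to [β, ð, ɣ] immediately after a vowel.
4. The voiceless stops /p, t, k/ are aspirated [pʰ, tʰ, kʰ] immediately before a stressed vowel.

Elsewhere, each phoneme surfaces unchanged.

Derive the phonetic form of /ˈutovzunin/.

[ˈutoːvzuːniːn]

/u/ (word-initial) fails the environment for rule 2, so it stays [u].
/t/ (between /u/ and /o/) is in the target of rule 4 but the environment (immediately before a stressed vowel) is not met → [t].
/o/ (between /t/ and /v/) occurs before a voiced consonant → [oː] by rule 2.
/u/ meets the environment for rule 2 (before a voiced consonant) → [uː].
/i/ (between /n/ and /n/): before a voiced consonant, so rule 2 applies → [iː].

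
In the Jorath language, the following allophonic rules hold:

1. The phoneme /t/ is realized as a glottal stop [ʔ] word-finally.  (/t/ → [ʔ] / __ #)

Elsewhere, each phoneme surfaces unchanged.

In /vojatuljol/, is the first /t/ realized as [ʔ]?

/t/ — between /a/ and /u/; rule 1 does not apply here → [t].
The actual realization is [t], not [ʔ].

No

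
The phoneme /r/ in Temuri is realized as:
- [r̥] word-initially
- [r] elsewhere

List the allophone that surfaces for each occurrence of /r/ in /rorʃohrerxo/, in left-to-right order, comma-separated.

Occurrence 1 (position 1): word-initially → [r̥].
Occurrence 2 (position 3): no conditioning environment matches → elsewhere allophone [r].
Occurrence 3 (position 7): no conditioning environment matches → elsewhere allophone [r].
Occurrence 4 (position 9): no conditioning environment matches → elsewhere allophone [r].

[r̥], [r], [r], [r]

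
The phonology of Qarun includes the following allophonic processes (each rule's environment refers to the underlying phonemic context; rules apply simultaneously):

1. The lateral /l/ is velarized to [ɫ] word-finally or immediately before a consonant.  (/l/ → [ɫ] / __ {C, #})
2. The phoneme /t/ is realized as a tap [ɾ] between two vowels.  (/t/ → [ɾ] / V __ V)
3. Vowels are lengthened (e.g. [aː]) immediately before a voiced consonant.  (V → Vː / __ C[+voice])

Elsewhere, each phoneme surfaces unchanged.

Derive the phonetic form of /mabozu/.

/m/ — not in any rule's target class → [m].
/a/ (between /m/ and /b/): before a voiced consonant, so rule 3 applies → [aː].
/b/ (between /a/ and /o/) is unaffected → [b].
/o/ meets the environment for rule 3 (before a voiced consonant) → [oː].
/z/ stays [z].
/u/ (word-final) is in the target of rule 3 but the environment (before a voiced consonant) is not met → [u].

[maːboːzu]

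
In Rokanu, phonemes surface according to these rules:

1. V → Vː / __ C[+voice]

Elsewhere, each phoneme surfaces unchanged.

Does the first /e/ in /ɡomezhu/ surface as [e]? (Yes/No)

No

/e/ meets the environment for rule 1 (before a voiced consonant) → [eː].
The actual realization is [eː], not [e].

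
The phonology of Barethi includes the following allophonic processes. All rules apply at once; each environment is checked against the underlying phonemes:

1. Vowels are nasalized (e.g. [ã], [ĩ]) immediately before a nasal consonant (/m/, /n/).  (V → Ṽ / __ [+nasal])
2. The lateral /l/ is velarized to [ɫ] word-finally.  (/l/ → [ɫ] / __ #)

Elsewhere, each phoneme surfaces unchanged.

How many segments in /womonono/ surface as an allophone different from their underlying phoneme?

3

Segments that undergo a rule: /o/ → [õ] (rule 1); /o/ → [õ] (rule 1); /o/ → [õ] (rule 1).
All other segments surface unchanged.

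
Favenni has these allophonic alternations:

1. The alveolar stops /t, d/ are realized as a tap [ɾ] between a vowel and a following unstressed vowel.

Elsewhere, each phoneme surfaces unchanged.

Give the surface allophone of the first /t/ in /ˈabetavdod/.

/t/ (between /e/ and /a/) occurs between a vowel and a following unstressed vowel → [ɾ] by rule 1.

[ɾ]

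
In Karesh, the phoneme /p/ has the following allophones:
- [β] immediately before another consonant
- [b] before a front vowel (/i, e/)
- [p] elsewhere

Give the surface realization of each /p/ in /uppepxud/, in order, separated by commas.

[β], [b], [β]

Occurrence 1 (position 2): immediately before another consonant → [β].
Occurrence 2 (position 3): before a front vowel (/i, e/) → [b].
Occurrence 3 (position 5): immediately before another consonant → [β].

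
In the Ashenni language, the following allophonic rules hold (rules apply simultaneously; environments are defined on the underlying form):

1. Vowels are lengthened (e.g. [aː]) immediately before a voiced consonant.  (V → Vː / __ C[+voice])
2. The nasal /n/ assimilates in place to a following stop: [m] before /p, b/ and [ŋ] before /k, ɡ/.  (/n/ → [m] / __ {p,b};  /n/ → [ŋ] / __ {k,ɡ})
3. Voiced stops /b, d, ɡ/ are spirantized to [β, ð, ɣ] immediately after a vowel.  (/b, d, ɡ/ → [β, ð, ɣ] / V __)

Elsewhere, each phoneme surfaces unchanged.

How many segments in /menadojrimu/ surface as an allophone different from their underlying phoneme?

Segments that undergo a rule: /e/ → [eː] (rule 1); /a/ → [aː] (rule 1); /d/ → [ð] (rule 3); /o/ → [oː] (rule 1); /i/ → [iː] (rule 1).
All other segments surface unchanged.

5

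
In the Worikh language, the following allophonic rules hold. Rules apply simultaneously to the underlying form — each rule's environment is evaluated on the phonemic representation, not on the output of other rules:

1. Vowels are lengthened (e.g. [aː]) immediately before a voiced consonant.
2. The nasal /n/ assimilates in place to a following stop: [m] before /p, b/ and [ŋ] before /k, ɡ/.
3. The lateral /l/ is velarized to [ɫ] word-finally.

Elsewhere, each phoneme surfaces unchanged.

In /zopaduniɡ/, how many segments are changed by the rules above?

Segments that undergo a rule: /a/ → [aː] (rule 1); /u/ → [uː] (rule 1); /i/ → [iː] (rule 1).
All other segments surface unchanged.

3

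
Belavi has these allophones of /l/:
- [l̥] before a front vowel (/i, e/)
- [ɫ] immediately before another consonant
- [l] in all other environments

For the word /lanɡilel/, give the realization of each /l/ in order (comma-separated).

[l], [l̥], [l]

Occurrence 1 (position 1): no conditioning environment matches → elsewhere allophone [l].
Occurrence 2 (position 6): before a front vowel (/i, e/) → [l̥].
Occurrence 3 (position 8): no conditioning environment matches → elsewhere allophone [l].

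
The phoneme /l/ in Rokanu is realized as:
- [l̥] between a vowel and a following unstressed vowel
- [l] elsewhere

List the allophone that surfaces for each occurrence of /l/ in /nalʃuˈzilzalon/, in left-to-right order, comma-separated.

[l], [l], [l̥]

Occurrence 1 (position 3): no conditioning environment matches → elsewhere allophone [l].
Occurrence 2 (position 8): no conditioning environment matches → elsewhere allophone [l].
Occurrence 3 (position 11): between a vowel and a following unstressed vowel → [l̥].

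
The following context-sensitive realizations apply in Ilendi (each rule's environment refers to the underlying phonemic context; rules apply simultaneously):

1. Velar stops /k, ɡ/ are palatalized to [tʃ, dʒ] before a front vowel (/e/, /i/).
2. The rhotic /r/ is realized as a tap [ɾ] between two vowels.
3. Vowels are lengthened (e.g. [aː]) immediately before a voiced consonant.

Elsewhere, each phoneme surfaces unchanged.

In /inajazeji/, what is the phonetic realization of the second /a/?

[aː]

/a/ (between /j/ and /z/) occurs before a voiced consonant → [aː] by rule 3.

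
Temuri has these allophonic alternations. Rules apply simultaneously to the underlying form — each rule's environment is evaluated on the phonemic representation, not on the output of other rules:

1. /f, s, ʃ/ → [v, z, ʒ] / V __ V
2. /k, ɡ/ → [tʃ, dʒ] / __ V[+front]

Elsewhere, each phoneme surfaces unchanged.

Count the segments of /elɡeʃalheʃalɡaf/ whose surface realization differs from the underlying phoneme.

Segments that undergo a rule: /ɡ/ → [dʒ] (rule 2); /ʃ/ → [ʒ] (rule 1); /ʃ/ → [ʒ] (rule 1).
All other segments surface unchanged.

3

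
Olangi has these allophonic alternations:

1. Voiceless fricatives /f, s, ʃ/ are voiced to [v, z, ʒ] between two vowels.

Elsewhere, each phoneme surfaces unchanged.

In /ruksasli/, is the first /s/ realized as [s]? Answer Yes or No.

Yes

/s/ — between /k/ and /a/; rule 1 does not apply here → [s].
The actual realization is [s], which matches [s].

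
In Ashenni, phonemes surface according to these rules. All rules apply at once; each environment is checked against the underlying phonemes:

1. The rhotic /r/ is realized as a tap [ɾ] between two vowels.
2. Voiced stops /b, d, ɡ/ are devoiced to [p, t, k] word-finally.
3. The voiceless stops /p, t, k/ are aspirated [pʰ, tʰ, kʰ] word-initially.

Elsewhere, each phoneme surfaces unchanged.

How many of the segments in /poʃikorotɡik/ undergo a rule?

Segments that undergo a rule: /p/ → [pʰ] (rule 3); /r/ → [ɾ] (rule 1).
All other segments surface unchanged.

2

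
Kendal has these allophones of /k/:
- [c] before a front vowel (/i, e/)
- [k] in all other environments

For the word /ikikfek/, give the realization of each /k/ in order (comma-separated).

[c], [k], [k]

Occurrence 1 (position 2): before a front vowel → [c].
Occurrence 2 (position 4): no conditioning environment matches → elsewhere allophone [k].
Occurrence 3 (position 7): no conditioning environment matches → elsewhere allophone [k].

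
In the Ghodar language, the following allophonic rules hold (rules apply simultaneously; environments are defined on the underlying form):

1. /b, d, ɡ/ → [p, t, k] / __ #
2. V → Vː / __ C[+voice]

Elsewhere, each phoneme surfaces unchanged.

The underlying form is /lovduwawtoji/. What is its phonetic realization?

[loːvduːwaːwtoːji]

/o/ (between /l/ and /v/) occurs before a voiced consonant → [oː] by rule 2.
/d/ — between /v/ and /u/; rule 1 does not apply here → [d].
/u/ — between /d/ and /w/, before a voiced consonant — surfaces as [uː] (rule 2).
Rule 2 applies to /a/ (between /w/ and /w/: before a voiced consonant) → [aː].
/o/ (between /t/ and /j/) occurs before a voiced consonant → [oː] by rule 2.
/i/ (word-final) fails the environment for rule 2, so it stays [i].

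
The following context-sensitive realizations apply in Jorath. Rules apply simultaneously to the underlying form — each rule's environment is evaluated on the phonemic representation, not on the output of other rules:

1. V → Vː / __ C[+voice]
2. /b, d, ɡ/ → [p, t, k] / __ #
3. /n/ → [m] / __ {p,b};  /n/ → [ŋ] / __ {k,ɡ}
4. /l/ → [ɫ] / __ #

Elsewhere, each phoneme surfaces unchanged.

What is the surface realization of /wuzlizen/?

[wuːzliːzeːn]

/w/ (word-initial) is unaffected → [w].
/u/ — between /w/ and /z/, before a voiced consonant — surfaces as [uː] (rule 1).
/z/ — not in any rule's target class → [z].
/l/ (between /z/ and /i/) is in the target of rule 4 but the environment (word-finally) is not met → [l].
/i/ meets the environment for rule 1 (before a voiced consonant) → [iː].
/z/ stays [z].
/e/ (between /z/ and /n/) occurs before a voiced consonant → [eː] by rule 1.
/n/ — word-final; rule 3 does not apply here → [n].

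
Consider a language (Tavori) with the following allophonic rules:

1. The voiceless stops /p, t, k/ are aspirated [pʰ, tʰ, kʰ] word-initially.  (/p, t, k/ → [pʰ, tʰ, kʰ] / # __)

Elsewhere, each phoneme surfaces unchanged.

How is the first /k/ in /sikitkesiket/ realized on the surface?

[k]

/k/ (between /i/ and /i/): rule 1 targets it, but not word-initially → unchanged [k].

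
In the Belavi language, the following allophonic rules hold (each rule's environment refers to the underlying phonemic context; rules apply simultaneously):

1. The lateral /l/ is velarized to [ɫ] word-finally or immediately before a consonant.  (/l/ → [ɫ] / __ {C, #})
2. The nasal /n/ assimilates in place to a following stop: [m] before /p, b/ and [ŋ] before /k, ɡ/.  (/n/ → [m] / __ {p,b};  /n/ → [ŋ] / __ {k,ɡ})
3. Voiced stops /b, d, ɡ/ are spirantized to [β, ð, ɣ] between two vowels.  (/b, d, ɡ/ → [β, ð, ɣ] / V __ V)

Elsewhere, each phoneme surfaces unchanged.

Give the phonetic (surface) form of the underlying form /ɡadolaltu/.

/ɡ/ (word-initial) is in the target of rule 3 but the environment (between two vowels) is not met → [ɡ].
/d/ meets the environment for rule 3 (between two vowels) → [ð].
/l/ (between /o/ and /a/) is in the target of rule 1 but the environment (word-finally or immediately before a consonant) is not met → [l].
/l/ — between /a/ and /t/, word-finally or immediately before a consonant — surfaces as [ɫ] (rule 1).

[ɡaðolaɫtu]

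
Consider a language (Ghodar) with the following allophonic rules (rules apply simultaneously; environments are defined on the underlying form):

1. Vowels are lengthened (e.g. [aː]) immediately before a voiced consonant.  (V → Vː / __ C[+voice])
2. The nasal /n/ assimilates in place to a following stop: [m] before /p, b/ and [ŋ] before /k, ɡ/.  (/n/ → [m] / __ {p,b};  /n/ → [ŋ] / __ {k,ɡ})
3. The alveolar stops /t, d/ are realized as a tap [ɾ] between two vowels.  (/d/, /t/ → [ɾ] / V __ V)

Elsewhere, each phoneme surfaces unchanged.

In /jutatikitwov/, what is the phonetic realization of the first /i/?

/i/ (between /t/ and /k/) fails the environment for rule 1, so it stays [i].

[i]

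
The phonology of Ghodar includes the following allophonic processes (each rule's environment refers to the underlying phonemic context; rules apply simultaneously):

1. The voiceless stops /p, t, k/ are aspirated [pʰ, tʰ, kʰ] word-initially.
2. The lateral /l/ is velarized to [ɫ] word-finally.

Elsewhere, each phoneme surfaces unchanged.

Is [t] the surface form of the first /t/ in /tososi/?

/t/ — word-initial, word-initially — surfaces as [tʰ] (rule 1).
The actual realization is [tʰ], not [t].

No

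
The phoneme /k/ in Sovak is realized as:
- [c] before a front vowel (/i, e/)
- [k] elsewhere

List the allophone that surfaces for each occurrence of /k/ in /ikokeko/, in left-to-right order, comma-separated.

[k], [c], [k]

Occurrence 1 (position 2): no conditioning environment matches → elsewhere allophone [k].
Occurrence 2 (position 4): before a front vowel → [c].
Occurrence 3 (position 6): no conditioning environment matches → elsewhere allophone [k].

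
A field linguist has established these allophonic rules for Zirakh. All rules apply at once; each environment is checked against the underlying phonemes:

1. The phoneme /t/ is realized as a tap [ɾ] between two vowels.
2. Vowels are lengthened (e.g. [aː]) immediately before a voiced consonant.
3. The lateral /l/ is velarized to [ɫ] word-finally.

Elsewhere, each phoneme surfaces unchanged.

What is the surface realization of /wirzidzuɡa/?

[wiːrziːdzuːɡa]

/w/ stays [w].
Rule 2 applies to /i/ (between /w/ and /r/: before a voiced consonant) → [iː].
/r/ (between /i/ and /z/): no rule targets it → [r].
/z/ — not in any rule's target class → [z].
Rule 2 applies to /i/ (between /z/ and /d/: before a voiced consonant) → [iː].
/d/ — not in any rule's target class → [d].
/z/ — not in any rule's target class → [z].
/u/ (between /z/ and /ɡ/) occurs before a voiced consonant → [uː] by rule 2.
/ɡ/ stays [ɡ].
/a/ (word-final) is in the target of rule 2 but the environment (before a voiced consonant) is not met → [a].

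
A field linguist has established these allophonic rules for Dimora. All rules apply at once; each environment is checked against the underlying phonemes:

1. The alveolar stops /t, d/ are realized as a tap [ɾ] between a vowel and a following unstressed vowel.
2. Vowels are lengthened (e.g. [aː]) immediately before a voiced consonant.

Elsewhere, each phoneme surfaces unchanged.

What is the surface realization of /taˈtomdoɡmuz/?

[taˈtoːmdoːɡmuːz]

/t/ — word-initial; rule 1 does not apply here → [t].
/a/ (between /t/ and /t/) fails the environment for rule 2, so it stays [a].
/t/ (between /a/ and /o/): rule 1 targets it, but not between a vowel and a following unstressed vowel → unchanged [t].
/o/ meets the environment for rule 2 (before a voiced consonant) → [oː].
/d/ — between /m/ and /o/; rule 1 does not apply here → [d].
/o/ (between /d/ and /ɡ/) occurs before a voiced consonant → [oː] by rule 2.
/u/ (between /m/ and /z/): before a voiced consonant, so rule 2 applies → [uː].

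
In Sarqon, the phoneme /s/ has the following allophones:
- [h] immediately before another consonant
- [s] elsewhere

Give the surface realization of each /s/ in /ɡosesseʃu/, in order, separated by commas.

Occurrence 1 (position 3): no conditioning environment matches → elsewhere allophone [s].
Occurrence 2 (position 5): immediately before another consonant → [h].
Occurrence 3 (position 6): no conditioning environment matches → elsewhere allophone [s].

[s], [h], [s]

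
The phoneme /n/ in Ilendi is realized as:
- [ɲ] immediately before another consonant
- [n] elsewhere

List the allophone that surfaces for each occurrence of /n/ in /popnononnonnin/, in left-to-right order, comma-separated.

[n], [n], [ɲ], [n], [ɲ], [n], [n]

Occurrence 1 (position 4): no conditioning environment matches → elsewhere allophone [n].
Occurrence 2 (position 6): no conditioning environment matches → elsewhere allophone [n].
Occurrence 3 (position 8): immediately before another consonant → [ɲ].
Occurrence 4 (position 9): no conditioning environment matches → elsewhere allophone [n].
Occurrence 5 (position 11): immediately before another consonant → [ɲ].
Occurrence 6 (position 12): no conditioning environment matches → elsewhere allophone [n].
Occurrence 7 (position 14): no conditioning environment matches → elsewhere allophone [n].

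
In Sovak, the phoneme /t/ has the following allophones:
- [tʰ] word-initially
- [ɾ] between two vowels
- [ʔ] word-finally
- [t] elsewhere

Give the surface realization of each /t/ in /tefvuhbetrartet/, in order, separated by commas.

[tʰ], [t], [t], [ʔ]

Occurrence 1 (position 1): word-initially → [tʰ].
Occurrence 2 (position 9): no conditioning environment matches → elsewhere allophone [t].
Occurrence 3 (position 13): no conditioning environment matches → elsewhere allophone [t].
Occurrence 4 (position 15): word-finally → [ʔ].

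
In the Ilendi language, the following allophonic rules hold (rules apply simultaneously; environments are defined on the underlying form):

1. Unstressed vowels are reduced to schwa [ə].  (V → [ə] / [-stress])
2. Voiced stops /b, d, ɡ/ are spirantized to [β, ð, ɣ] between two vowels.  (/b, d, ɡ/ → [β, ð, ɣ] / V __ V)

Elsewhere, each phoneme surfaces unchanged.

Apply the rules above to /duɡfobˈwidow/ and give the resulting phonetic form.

/d/ (word-initial) fails the environment for rule 2, so it stays [d].
/u/ (between /d/ and /ɡ/) occurs in an unstressed syllable → [ə] by rule 1.
/ɡ/ — between /u/ and /f/; rule 2 does not apply here → [ɡ].
Rule 1 applies to /o/ (between /f/ and /b/: in an unstressed syllable) → [ə].
/b/ (between /o/ and /w/) fails the environment for rule 2, so it stays [b].
/i/ (between /w/ and /d/): rule 1 targets it, but not in an unstressed syllable → unchanged [i].
/d/ (between /i/ and /o/): between two vowels, so rule 2 applies → [ð].
Rule 1 applies to /o/ (between /d/ and /w/: in an unstressed syllable) → [ə].

[dəɡfəbˈwiðəw]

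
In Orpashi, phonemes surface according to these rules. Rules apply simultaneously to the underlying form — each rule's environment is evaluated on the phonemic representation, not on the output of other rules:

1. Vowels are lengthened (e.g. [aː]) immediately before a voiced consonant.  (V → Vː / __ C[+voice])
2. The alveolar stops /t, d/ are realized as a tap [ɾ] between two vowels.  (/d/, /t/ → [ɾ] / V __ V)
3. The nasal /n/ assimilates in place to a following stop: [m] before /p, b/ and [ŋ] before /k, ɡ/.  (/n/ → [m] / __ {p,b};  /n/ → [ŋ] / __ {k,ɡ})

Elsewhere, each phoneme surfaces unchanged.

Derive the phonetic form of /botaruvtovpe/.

[boɾaːruːvtoːvpe]

/b/ stays [b].
/o/ (between /b/ and /t/): rule 1 targets it, but not before a voiced consonant → unchanged [o].
/t/ (between /o/ and /a/) occurs between two vowels → [ɾ] by rule 2.
/a/ (between /t/ and /r/): before a voiced consonant, so rule 1 applies → [aː].
/r/ (between /a/ and /u/): no rule targets it → [r].
/u/ meets the environment for rule 1 (before a voiced consonant) → [uː].
/v/ — not in any rule's target class → [v].
/t/ (between /v/ and /o/) fails the environment for rule 2, so it stays [t].
/o/ — between /t/ and /v/, before a voiced consonant — surfaces as [oː] (rule 1).
/v/ stays [v].
/p/ stays [p].
/e/ — word-final; rule 1 does not apply here → [e].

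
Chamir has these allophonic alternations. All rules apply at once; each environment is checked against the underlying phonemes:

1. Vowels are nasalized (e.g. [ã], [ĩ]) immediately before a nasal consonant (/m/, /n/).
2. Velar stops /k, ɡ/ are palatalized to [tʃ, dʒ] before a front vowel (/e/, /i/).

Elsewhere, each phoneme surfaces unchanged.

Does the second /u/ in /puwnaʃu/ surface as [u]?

/u/ (word-final) fails the environment for rule 1, so it stays [u].
The actual realization is [u], which matches [u].

Yes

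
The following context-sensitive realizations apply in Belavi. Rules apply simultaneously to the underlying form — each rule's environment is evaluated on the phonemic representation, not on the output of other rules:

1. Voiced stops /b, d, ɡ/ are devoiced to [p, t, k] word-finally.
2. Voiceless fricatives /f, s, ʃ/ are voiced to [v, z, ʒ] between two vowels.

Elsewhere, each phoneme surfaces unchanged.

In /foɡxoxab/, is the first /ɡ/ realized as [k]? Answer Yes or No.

No

/ɡ/ — between /o/ and /x/; rule 1 does not apply here → [ɡ].
The actual realization is [ɡ], not [k].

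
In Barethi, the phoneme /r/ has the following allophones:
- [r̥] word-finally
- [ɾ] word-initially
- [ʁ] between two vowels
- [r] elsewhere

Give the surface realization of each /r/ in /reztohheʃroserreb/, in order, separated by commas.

Occurrence 1 (position 1): word-initially → [ɾ].
Occurrence 2 (position 10): no conditioning environment matches → elsewhere allophone [r].
Occurrence 3 (position 14): no conditioning environment matches → elsewhere allophone [r].
Occurrence 4 (position 15): no conditioning environment matches → elsewhere allophone [r].

[ɾ], [r], [r], [r]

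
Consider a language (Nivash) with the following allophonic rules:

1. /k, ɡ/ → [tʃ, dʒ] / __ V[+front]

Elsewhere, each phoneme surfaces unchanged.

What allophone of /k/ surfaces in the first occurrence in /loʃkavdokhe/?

/k/ — between /ʃ/ and /a/; rule 1 does not apply here → [k].

[k]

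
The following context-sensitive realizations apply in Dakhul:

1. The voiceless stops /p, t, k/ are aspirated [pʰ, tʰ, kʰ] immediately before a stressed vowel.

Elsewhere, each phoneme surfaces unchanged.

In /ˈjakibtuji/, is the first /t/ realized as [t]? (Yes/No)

/t/ — between /b/ and /u/; rule 1 does not apply here → [t].
The actual realization is [t], which matches [t].

Yes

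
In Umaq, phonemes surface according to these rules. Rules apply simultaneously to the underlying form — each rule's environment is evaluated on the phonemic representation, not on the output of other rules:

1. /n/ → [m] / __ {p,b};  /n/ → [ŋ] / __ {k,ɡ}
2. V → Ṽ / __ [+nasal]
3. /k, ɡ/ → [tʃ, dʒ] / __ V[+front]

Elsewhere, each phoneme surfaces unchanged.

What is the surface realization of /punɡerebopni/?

[pũŋdʒerebopni]

/p/ stays [p].
/u/ meets the environment for rule 2 (before a nasal consonant) → [ũ].
/n/ — between /u/ and /ɡ/, before a labial or velar stop — surfaces as [ŋ] (rule 1).
Rule 3 applies to /ɡ/ (between /n/ and /e/: before a front vowel) → [dʒ].
/e/ (between /ɡ/ and /r/) fails the environment for rule 2, so it stays [e].
/r/ stays [r].
/e/ (between /r/ and /b/): rule 2 targets it, but not before a nasal consonant → unchanged [e].
/b/ — not in any rule's target class → [b].
/o/ (between /b/ and /p/) fails the environment for rule 2, so it stays [o].
/p/ (between /o/ and /n/): no rule targets it → [p].
/n/ (between /p/ and /i/): rule 1 targets it, but not before a labial or velar stop → unchanged [n].
/i/ — word-final; rule 2 does not apply here → [i].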